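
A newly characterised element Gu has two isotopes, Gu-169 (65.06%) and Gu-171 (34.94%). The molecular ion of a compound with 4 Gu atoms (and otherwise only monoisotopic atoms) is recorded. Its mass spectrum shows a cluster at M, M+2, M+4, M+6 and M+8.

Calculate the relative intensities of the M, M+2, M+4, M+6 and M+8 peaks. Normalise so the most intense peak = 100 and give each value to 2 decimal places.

46.55 : 100.00 : 80.56 : 28.84 : 3.87

The 4 Gu atoms are independent, so intensities follow the terms of (0.6506 + 0.3494)^4.
P(M) = 0.6506^4 = 0.179166
P(M+2) = 4 × 0.6506^3 × 0.3494^1 = 0.384880
P(M+4) = 6 × 0.6506^2 × 0.3494^2 = 0.310045
P(M+6) = 4 × 0.6506^1 × 0.3494^3 = 0.111005
P(M+8) = 0.3494^4 = 0.014904
The M+2 peak is largest (0.384880); scaling to 100 gives 46.55 : 100.00 : 80.56 : 28.84 : 3.87.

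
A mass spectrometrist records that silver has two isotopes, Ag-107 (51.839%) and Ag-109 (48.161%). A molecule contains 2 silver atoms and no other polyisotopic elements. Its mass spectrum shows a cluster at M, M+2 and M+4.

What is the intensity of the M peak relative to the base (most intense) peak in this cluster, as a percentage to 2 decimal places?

53.82%

(0.51839 + 0.48161)^2 gives M 0.2687, M+2 0.4993, M+4 0.2319; the largest is M+2.
P(M+2) = C(2,1) × 0.51839^1 × 0.48161^1 = 2 × 0.51839 × 0.48161 = 0.499324 (base)
P(M) = C(2,0) × 0.51839^2 × 0.48161^0 = 1 × 0.26872819 × 1.0000 = 0.268728
Relative intensity = 0.268728 / 0.499324 × 100 = 53.82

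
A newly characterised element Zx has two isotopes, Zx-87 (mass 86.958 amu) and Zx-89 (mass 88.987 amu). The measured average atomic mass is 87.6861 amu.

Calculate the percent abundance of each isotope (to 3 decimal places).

Let x be the fractional abundance of Zx-87; then Zx-89 has abundance 1 − x.
86.958·x + 88.987·(1 − x) = 87.6861
(86.958 − 88.987)·x = 87.6861 − 88.987
x = -1.3009 / -2.029 = 0.64115 → 64.115% Zx-87, 35.885% Zx-89.

Zx-87: 64.115%, Zx-89: 35.885%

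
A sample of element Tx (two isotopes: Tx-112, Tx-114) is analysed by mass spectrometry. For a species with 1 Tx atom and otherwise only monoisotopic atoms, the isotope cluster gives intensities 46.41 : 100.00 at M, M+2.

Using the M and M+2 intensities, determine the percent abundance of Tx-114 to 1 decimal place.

68.3%

Let p = fractional abundance of Tx-112. I(M+2)/I(M) = [C(1,1)·p^0·(1−p)] / p^1 = 1·(1−p)/p = 100.00/46.41 = 2.1547
(1−p)/p = 2.1547/1 = 2.1547  ⇒  p = 1/(1 + 2.1547) = 0.3170
Tx-112: 31.7%, Tx-114: 68.3%.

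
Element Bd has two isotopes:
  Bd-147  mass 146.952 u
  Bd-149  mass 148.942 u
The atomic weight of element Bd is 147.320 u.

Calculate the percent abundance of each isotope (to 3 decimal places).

Let x be the fractional abundance of Bd-147; then Bd-149 has abundance 1 − x.
146.952·x + 148.942·(1 − x) = 147.320
(146.952 − 148.942)·x = 147.320 − 148.942
x = -1.622 / -1.990 = 0.81508 → 81.508% Bd-147, 18.492% Bd-149.

Bd-147: 81.508%, Bd-149: 18.492%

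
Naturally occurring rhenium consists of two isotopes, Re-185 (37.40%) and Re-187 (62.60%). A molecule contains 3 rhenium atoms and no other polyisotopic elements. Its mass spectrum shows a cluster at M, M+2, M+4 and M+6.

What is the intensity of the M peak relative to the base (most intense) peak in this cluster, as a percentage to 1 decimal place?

11.9%

Binomial terms of (0.3740 + 0.6260)^3: M 0.0523, M+2 0.2627, M+4 0.4397, M+6 0.2453 → M+4 is the base peak.
P(M+4) = C(3,2) × 0.3740^1 × 0.6260^2 = 3 × 0.3740 × 0.391876 = 0.439685 (base)
P(M) = C(3,0) × 0.3740^3 × 0.6260^0 = 1 × 0.05231362 × 1.0000 = 0.052314
Relative intensity = 0.052314 / 0.439685 × 100 = 11.9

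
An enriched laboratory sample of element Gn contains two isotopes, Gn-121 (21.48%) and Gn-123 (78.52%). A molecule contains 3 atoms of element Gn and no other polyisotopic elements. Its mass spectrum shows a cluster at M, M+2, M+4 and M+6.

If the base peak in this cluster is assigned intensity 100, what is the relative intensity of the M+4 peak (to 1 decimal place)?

82.1

(0.2148 + 0.7852)^3 gives M 0.0099, M+2 0.1087, M+4 0.3973, M+6 0.4841; the largest is M+6.
P(M+6) = C(3,3) × 0.2148^0 × 0.7852^3 = 1 × 1.0000 × 0.48410645 = 0.484106 (base)
P(M+4) = C(3,2) × 0.2148^1 × 0.7852^2 = 3 × 0.2148 × 0.61653904 = 0.397298
Relative intensity = 0.397298 / 0.484106 × 100 = 82.1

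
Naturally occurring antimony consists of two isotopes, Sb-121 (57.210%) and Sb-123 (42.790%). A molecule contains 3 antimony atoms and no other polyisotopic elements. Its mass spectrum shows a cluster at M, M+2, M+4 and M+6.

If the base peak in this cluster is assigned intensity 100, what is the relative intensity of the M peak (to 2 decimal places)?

44.57

Binomial terms of (0.57210 + 0.42790)^3: M 0.1872, M+2 0.4202, M+4 0.3143, M+6 0.0783 → M+2 is the base peak.
P(M+2) = C(3,1) × 0.57210^2 × 0.42790^1 = 3 × 0.32729841 × 0.4279 = 0.420153 (base)
P(M) = C(3,0) × 0.57210^3 × 0.42790^0 = 1 × 0.18724742 × 1.0000 = 0.187247
Relative intensity = 0.187247 / 0.420153 × 100 = 44.57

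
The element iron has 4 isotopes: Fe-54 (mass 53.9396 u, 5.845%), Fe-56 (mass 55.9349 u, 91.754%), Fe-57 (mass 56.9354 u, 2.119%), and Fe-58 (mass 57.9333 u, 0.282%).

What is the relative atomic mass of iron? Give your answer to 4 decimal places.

55.8451 u

The abundance-weighted mean is 0.05845 × 53.9396 + 0.91754 × 55.9349 + 0.02119 × 56.9354 + 0.00282 × 57.9333
= 3.15277 + 51.32251 + 1.20646 + 0.16337 = 55.84511 u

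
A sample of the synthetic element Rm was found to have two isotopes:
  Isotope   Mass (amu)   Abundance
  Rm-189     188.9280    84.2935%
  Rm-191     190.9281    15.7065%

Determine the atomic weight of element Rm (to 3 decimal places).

189.242 amu

Average mass = Σ (abundance × isotope mass) = 0.842935 × 188.9280 + 0.157065 × 190.9281
= 159.25402 + 29.98812 = 189.24214 amu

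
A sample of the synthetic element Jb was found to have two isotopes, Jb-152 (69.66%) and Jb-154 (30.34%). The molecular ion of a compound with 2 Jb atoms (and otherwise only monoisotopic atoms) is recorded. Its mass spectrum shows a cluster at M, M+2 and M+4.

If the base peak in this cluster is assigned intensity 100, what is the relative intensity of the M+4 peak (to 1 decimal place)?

19.0

(0.6966 + 0.3034)^2 gives M 0.4853, M+2 0.4227, M+4 0.0921; the largest is M.
P(M) = C(2,0) × 0.6966^2 × 0.3034^0 = 1 × 0.48525156 × 1.0000 = 0.485252 (base)
P(M+4) = C(2,2) × 0.6966^0 × 0.3034^2 = 1 × 1.0000 × 0.09205156 = 0.092052
Relative intensity = 0.092052 / 0.485252 × 100 = 19.0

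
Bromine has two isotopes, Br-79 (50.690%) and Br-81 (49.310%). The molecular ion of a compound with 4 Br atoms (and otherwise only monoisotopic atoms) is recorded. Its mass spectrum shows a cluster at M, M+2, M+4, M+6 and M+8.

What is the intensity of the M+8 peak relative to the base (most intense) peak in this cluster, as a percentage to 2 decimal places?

15.77%

Term probabilities: M 0.0660, M+2 0.2569, M+4 0.3749, M+6 0.2431, M+8 0.0591. Base peak = M+4.
P(M+4) = C(4,2) × 0.50690^2 × 0.49310^2 = 6 × 0.25694761 × 0.24314761 = 0.374857 (base)
P(M+8) = C(4,4) × 0.50690^0 × 0.49310^4 = 1 × 1.0000 × 0.05912076 = 0.059121
Relative intensity = 0.059121 / 0.374857 × 100 = 15.77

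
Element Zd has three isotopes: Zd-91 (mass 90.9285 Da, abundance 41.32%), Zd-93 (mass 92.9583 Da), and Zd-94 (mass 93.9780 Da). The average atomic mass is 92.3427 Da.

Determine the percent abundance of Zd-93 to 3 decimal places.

36.800%

The remaining 58.68% is split between Zd-93 (fraction x) and Zd-94 (fraction 0.5868 − x).
Substituting: 92.9583x + 93.9780(0.5868 − x) = 54.7710438
(92.9583 − 93.9780)x = -0.3752466  ⇒  x = 0.36800, y = 0.21880
Zd-93: 36.800%, Zd-94: 21.880%.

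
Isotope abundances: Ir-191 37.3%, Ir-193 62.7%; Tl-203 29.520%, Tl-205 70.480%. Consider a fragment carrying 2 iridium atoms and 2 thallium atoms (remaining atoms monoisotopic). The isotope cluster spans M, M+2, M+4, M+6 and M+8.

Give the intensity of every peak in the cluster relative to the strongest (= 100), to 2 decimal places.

3.06 : 24.92 : 75.27 : 100.00 : 49.32

Iridium pattern (n=2): 0.139129 : 0.467742 : 0.393129
Thallium pattern (n=2): 0.08714304 : 0.41611392 : 0.49674304
Convolve the two distributions (both contribute in 2-u steps):
  M: 0.139129×0.08714304 = 0.012124
  M+2: 0.139129×0.41611392 + 0.467742×0.08714304 = 0.098654
  M+4: 0.139129×0.49674304 + 0.467742×0.41611392 + 0.393129×0.08714304 = 0.298004
  M+6: 0.467742×0.49674304 + 0.393129×0.41611392 = 0.395934
  M+8: 0.393129×0.49674304 = 0.195284
Scale to base peak (0.395934) = 100: 3.06 : 24.92 : 75.27 : 100.00 : 49.32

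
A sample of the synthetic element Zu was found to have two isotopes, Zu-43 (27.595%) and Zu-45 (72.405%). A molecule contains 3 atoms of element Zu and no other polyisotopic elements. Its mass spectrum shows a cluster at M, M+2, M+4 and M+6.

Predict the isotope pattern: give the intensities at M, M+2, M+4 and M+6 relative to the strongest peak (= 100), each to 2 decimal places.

The 3 Zu atoms are independent, so intensities follow the terms of (0.27595 + 0.72405)^3.
P(M) = 0.27595^3 = 0.021013
P(M+2) = 3 × 0.27595^2 × 0.72405^1 = 0.165406
P(M+4) = 3 × 0.27595^1 × 0.72405^2 = 0.433999
P(M+6) = 0.72405^3 = 0.379582
The M+4 peak is largest (0.433999); scaling to 100 gives 4.84 : 38.11 : 100.00 : 87.46.

4.84 : 38.11 : 100.00 : 87.46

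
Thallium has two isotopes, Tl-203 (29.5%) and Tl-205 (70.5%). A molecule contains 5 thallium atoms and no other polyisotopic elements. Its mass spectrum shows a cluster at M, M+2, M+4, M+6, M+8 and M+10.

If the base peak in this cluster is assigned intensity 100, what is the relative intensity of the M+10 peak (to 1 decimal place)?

Binomial terms of (0.295 + 0.705)^5: M 0.0022, M+2 0.0267, M+4 0.1276, M+6 0.3049, M+8 0.3644, M+10 0.1742 → M+8 is the base peak.
P(M+8) = C(5,4) × 0.295^1 × 0.705^4 = 5 × 0.2950 × 0.24703385 = 0.364375 (base)
P(M+10) = C(5,5) × 0.295^0 × 0.705^5 = 1 × 1.0000 × 0.17415886 = 0.174159
Relative intensity = 0.174159 / 0.364375 × 100 = 47.8

47.8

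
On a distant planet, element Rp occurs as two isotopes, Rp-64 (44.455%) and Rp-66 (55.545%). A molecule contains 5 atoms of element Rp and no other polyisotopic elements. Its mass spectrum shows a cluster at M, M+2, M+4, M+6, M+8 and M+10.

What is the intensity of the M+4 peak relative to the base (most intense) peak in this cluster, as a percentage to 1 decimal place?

Binomial terms of (0.44455 + 0.55545)^5: M 0.0174, M+2 0.1085, M+4 0.2711, M+6 0.3387, M+8 0.2116, M+10 0.0529 → M+6 is the base peak.
P(M+6) = C(5,3) × 0.44455^2 × 0.55545^3 = 10 × 0.1976247 × 0.17137005 = 0.338670 (base)
P(M+4) = C(5,2) × 0.44455^3 × 0.55545^2 = 10 × 0.08785406 × 0.3085247 = 0.271051
Relative intensity = 0.271051 / 0.338670 × 100 = 80.0

80.0%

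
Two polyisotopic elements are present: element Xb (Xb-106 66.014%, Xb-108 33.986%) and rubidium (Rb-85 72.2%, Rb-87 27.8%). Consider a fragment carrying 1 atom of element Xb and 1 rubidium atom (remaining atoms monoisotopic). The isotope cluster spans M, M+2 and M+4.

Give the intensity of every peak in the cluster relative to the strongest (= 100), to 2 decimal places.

100.00 : 89.99 : 19.82

Element Xb pattern (n=1): 0.66014 : 0.33986
Rubidium pattern (n=1): 0.7220 : 0.2780
Convolve the two distributions (both contribute in 2-u steps):
  M: 0.66014×0.7220 = 0.476621
  M+2: 0.66014×0.2780 + 0.33986×0.7220 = 0.428898
  M+4: 0.33986×0.2780 = 0.094481
Scale to base peak (0.476621) = 100: 100.00 : 89.99 : 19.82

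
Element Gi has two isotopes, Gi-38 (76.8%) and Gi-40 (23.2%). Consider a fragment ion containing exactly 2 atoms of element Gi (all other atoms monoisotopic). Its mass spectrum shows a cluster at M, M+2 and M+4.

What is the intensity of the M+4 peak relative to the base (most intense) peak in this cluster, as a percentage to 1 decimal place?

9.1%

Binomial terms of (0.768 + 0.232)^2: M 0.5898, M+2 0.3564, M+4 0.0538 → M is the base peak.
P(M) = C(2,0) × 0.768^2 × 0.232^0 = 1 × 0.589824 × 1.0000 = 0.589824 (base)
P(M+4) = C(2,2) × 0.768^0 × 0.232^2 = 1 × 1.0000 × 0.053824 = 0.053824
Relative intensity = 0.053824 / 0.589824 × 100 = 9.1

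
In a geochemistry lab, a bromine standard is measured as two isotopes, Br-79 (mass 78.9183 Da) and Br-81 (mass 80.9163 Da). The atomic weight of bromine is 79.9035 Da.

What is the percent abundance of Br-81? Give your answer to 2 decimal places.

Let x be the fractional abundance of Br-79; then Br-81 has abundance 1 − x.
78.9183·x + 80.9163·(1 − x) = 79.9035
(78.9183 − 80.9163)·x = 79.9035 − 80.9163
x = -1.0128 / -1.9980 = 0.50691 → 50.69% Br-79, 49.31% Br-81.

49.31%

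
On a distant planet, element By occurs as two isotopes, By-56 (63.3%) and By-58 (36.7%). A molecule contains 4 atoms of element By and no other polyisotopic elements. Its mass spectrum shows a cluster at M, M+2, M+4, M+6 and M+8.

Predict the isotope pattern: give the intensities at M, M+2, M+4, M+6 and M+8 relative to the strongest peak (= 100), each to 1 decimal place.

43.1 : 100.0 : 87.0 : 33.6 : 4.9

The 4 By atoms are independent, so intensities follow the terms of (0.633 + 0.367)^4.
P(M) = 0.633^4 = 0.160552
P(M+2) = 4 × 0.633^3 × 0.367^1 = 0.372338
P(M+4) = 6 × 0.633^2 × 0.367^2 = 0.323810
P(M+6) = 4 × 0.633^1 × 0.367^3 = 0.125159
P(M+8) = 0.367^4 = 0.018141
The M+2 peak is largest (0.372338); scaling to 100 gives 43.1 : 100.0 : 87.0 : 33.6 : 4.9.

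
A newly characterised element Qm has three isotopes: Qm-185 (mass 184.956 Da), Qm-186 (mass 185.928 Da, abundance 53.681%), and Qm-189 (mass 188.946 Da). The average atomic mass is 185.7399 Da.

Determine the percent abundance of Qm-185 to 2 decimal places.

39.75%

The remaining 46.319% is split between Qm-185 (fraction x) and Qm-189 (fraction 0.46319 − x).
Substituting: 184.956x + 188.946(0.46319 − x) = 85.93189032
(184.956 − 188.946)x = -1.58600742  ⇒  x = 0.39750, y = 0.06569
Qm-185: 39.75%, Qm-189: 6.57%.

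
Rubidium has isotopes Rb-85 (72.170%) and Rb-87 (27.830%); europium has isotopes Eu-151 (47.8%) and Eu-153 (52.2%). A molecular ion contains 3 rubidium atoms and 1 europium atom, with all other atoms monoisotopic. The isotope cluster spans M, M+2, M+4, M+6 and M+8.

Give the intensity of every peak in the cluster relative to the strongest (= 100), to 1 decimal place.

Rubidium pattern (n=3): 0.37589809 : 0.43485841 : 0.16768892 : 0.02155458
Europium pattern (n=1): 0.4780 : 0.5220
Convolve the two distributions (both contribute in 2-u steps):
  M: 0.37589809×0.4780 = 0.179679
  M+2: 0.37589809×0.5220 + 0.43485841×0.4780 = 0.404081
  M+4: 0.43485841×0.5220 + 0.16768892×0.4780 = 0.307151
  M+6: 0.16768892×0.5220 + 0.02155458×0.4780 = 0.097837
  M+8: 0.02155458×0.5220 = 0.011251
Scale to base peak (0.404081) = 100: 44.5 : 100.0 : 76.0 : 24.2 : 2.8

44.5 : 100.0 : 76.0 : 24.2 : 2.8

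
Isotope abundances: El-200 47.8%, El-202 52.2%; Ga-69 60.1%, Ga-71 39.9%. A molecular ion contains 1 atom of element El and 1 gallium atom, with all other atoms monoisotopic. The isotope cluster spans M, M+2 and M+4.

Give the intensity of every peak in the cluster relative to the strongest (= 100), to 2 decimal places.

Element El pattern (n=1): 0.4780 : 0.5220
Gallium pattern (n=1): 0.6010 : 0.3990
Convolve the two distributions (both contribute in 2-u steps):
  M: 0.4780×0.6010 = 0.287278
  M+2: 0.4780×0.3990 + 0.5220×0.6010 = 0.504444
  M+4: 0.5220×0.3990 = 0.208278
Scale to base peak (0.504444) = 100: 56.95 : 100.00 : 41.29

56.95 : 100.00 : 41.29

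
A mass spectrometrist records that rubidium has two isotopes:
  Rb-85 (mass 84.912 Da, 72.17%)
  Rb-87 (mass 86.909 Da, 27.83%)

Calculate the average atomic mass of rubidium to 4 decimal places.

85.4678 Da

Weight each isotope mass by its fractional abundance: 0.7217 × 84.912 + 0.2783 × 86.909
= 61.28099 + 24.18677 = 85.46776 Da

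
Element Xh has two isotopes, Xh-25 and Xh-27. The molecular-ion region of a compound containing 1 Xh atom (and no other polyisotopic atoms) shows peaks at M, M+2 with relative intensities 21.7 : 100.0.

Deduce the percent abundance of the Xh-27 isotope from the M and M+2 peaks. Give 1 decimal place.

82.2%

Write p for the Xh-25 fraction. I(M+2)/I(M) = [C(1,1)·p^0·(1−p)] / p^1 = 1·(1−p)/p = 100.0/21.7 = 4.6083
(1−p)/p = 4.6083/1 = 4.6083  ⇒  p = 1/(1 + 4.6083) = 0.1783
Xh-25: 17.8%, Xh-27: 82.2%.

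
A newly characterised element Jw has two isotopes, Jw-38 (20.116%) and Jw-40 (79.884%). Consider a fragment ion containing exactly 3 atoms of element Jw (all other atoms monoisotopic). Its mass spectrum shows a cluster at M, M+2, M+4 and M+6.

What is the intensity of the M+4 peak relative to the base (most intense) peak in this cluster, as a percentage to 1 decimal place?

(0.20116 + 0.79884)^3 gives M 0.0081, M+2 0.0970, M+4 0.3851, M+6 0.5098; the largest is M+6.
P(M+6) = C(3,3) × 0.20116^0 × 0.79884^3 = 1 × 1.0000 × 0.50977603 = 0.509776 (base)
P(M+4) = C(3,2) × 0.20116^1 × 0.79884^2 = 3 × 0.20116 × 0.63814535 = 0.385108
Relative intensity = 0.385108 / 0.509776 × 100 = 75.5

75.5%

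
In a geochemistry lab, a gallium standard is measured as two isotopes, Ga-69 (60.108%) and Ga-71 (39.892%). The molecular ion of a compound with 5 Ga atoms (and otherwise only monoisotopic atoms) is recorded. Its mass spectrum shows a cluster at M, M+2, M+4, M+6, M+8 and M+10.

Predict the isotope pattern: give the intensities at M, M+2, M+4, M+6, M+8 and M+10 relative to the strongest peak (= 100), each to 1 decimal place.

22.7 : 75.3 : 100.0 : 66.4 : 22.0 : 2.9

Expanding (0.60108 + 0.39892)^5:
P(M) = 0.60108^5 = 0.078462
P(M+2) = 5 × 0.60108^4 × 0.39892^1 = 0.260366
P(M+4) = 10 × 0.60108^3 × 0.39892^2 = 0.345596
P(M+6) = 10 × 0.60108^2 × 0.39892^3 = 0.229362
P(M+8) = 5 × 0.60108^1 × 0.39892^4 = 0.076111
P(M+10) = 0.39892^5 = 0.010103
The M+4 peak is largest (0.345596); scaling to 100 gives 22.7 : 75.3 : 100.0 : 66.4 : 22.0 : 2.9.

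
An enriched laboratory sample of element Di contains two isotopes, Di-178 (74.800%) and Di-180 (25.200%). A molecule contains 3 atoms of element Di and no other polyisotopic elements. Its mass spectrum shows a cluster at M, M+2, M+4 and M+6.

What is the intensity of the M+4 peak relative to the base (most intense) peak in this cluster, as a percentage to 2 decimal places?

(0.74800 + 0.25200)^3 gives M 0.4185, M+2 0.4230, M+4 0.1425, M+6 0.0160; the largest is M+2.
P(M+2) = C(3,1) × 0.74800^2 × 0.25200^1 = 3 × 0.559504 × 0.2520 = 0.422985 (base)
P(M+4) = C(3,2) × 0.74800^1 × 0.25200^2 = 3 × 0.7480 × 0.063504 = 0.142503
Relative intensity = 0.142503 / 0.422985 × 100 = 33.69

33.69%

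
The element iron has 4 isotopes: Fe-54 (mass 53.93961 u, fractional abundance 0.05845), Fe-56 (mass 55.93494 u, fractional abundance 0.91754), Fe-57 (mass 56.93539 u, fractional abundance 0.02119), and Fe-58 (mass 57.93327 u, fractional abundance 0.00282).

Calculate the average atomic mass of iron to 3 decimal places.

Weight each isotope mass by its fractional abundance: 0.05845 × 53.93961 + 0.91754 × 55.93494 + 0.02119 × 56.93539 + 0.00282 × 57.93327
= 3.152770 + 51.322545 + 1.206461 + 0.163372 = 55.845148 u

55.845 u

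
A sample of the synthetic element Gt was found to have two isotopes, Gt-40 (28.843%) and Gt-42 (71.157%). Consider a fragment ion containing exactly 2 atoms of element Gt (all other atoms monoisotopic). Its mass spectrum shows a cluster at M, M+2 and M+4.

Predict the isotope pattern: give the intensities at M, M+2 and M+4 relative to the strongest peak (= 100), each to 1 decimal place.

16.4 : 81.1 : 100.0

The 2 Gt atoms are independent, so intensities follow the terms of (0.28843 + 0.71157)^2.
P(M) = 0.28843^2 = 0.083192
P(M+2) = 2 × 0.28843^1 × 0.71157^1 = 0.410476
P(M+4) = 0.71157^2 = 0.506332
The M+4 peak is largest (0.506332); scaling to 100 gives 16.4 : 81.1 : 100.0.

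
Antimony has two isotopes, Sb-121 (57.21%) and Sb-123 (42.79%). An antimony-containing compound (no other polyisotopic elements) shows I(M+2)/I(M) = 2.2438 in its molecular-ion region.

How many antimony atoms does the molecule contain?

For n independent Sb atoms, I(M+2)/I(M) = n · (abundance Sb-123) / (abundance Sb-121) = n · 0.4279/0.5721.
n = 2.2438 × 0.5721/0.4279 = 3.00 ≈ 3

3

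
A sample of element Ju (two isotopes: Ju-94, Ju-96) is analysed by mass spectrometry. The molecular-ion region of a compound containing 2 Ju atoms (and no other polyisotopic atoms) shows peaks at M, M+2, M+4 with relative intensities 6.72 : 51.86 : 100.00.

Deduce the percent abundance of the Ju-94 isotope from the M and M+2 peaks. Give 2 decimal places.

If p is the fraction of Ju that is Ju-94, then I(M+2)/I(M) = [C(2,1)·p^1·(1−p)] / p^2 = 2·(1−p)/p = 51.86/6.72 = 7.7173
(1−p)/p = 7.7173/2 = 3.8586  ⇒  p = 1/(1 + 3.8586) = 0.2058
Ju-94: 20.58%, Ju-96: 79.42%.

20.58%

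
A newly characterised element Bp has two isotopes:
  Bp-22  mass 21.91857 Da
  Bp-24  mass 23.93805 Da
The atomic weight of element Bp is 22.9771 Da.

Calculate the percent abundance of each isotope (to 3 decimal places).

Bp-22: 47.584%, Bp-24: 52.416%

With x = fraction of Bp-22 (so Bp-24 is 1 − x):
21.91857·x + 23.93805·(1 − x) = 22.9771
(21.91857 − 23.93805)·x = 22.9771 − 23.93805
x = -0.96095 / -2.01948 = 0.47584 → 47.584% Bp-22, 52.416% Bp-24.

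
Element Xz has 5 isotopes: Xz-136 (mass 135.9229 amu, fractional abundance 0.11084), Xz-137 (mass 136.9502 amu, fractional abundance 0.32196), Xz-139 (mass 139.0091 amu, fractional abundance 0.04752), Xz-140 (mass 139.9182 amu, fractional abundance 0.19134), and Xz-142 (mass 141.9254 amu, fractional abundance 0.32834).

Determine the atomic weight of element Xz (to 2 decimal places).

Weight each isotope mass by its fractional abundance: 0.11084 × 135.9229 + 0.32196 × 136.9502 + 0.04752 × 139.0091 + 0.19134 × 139.9182 + 0.32834 × 141.9254
= 15.06569 + 44.09249 + 6.60571 + 26.77195 + 46.59979 = 139.13563 amu

139.14 amu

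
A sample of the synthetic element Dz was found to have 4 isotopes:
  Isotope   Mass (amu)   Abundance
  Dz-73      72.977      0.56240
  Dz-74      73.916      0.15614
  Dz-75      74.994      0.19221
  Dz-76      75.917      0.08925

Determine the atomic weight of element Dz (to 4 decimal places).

Ar = Σ fᵢ·mᵢ = 0.56240 × 72.977 + 0.15614 × 73.916 + 0.19221 × 74.994 + 0.08925 × 75.917
= 41.04226 + 11.54124 + 14.41460 + 6.77559 = 73.77369 amu

73.7737 amu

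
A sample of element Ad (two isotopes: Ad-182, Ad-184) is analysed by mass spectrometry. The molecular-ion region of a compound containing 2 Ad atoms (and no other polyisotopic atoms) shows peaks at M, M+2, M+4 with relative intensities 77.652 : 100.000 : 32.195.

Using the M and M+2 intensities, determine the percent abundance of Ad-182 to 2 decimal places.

60.83%

Let p = fractional abundance of Ad-182. I(M+2)/I(M) = [C(2,1)·p^1·(1−p)] / p^2 = 2·(1−p)/p = 100.000/77.652 = 1.2878
(1−p)/p = 1.2878/2 = 0.6439  ⇒  p = 1/(1 + 0.6439) = 0.6083
Ad-182: 60.83%, Ad-184: 39.17%.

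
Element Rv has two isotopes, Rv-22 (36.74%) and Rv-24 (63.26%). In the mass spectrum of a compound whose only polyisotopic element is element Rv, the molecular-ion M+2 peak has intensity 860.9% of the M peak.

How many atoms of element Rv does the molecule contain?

For n independent Rv atoms, I(M+2)/I(M) = n · (abundance Rv-24) / (abundance Rv-22) = n · 0.6326/0.3674.
n = 8.609 × 0.3674/0.6326 = 5.00 ≈ 5

5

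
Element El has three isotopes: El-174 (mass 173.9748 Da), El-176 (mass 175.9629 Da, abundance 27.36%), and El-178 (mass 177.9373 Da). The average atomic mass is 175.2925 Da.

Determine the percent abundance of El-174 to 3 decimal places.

53.113%

The remaining 72.64% is split between El-174 (fraction x) and El-178 (fraction 0.7264 − x).
Substituting: 173.9748x + 177.9373(0.7264 − x) = 127.14905056
(173.9748 − 177.9373)x = -2.10460416  ⇒  x = 0.53113, y = 0.19527
El-174: 53.113%, El-178: 19.527%.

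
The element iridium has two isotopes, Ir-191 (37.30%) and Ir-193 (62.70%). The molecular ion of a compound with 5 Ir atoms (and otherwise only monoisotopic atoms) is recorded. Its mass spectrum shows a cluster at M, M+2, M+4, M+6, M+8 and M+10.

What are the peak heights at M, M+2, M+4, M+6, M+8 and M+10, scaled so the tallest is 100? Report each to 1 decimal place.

2.1 : 17.7 : 59.5 : 100.0 : 84.0 : 28.3

Each Ir atom is independently Ir-191 (p = 0.3730) or Ir-193 (q = 0.6270); the cluster is the binomial expansion (p + q)^5.
P(M) = 0.3730^5 = 0.007220
P(M+2) = 5 × 0.3730^4 × 0.6270^1 = 0.060684
P(M+4) = 10 × 0.3730^3 × 0.6270^2 = 0.204015
P(M+6) = 10 × 0.3730^2 × 0.6270^3 = 0.342942
P(M+8) = 5 × 0.3730^1 × 0.6270^4 = 0.288237
P(M+10) = 0.6270^5 = 0.096903
The M+6 peak is largest (0.342942); scaling to 100 gives 2.1 : 17.7 : 59.5 : 100.0 : 84.0 : 28.3.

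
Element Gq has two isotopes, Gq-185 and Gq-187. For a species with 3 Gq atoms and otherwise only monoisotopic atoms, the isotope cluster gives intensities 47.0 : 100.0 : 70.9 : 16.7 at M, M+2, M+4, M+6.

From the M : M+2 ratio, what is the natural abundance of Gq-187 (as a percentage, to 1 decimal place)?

41.5%

If p is the fraction of Gq that is Gq-185, then I(M+2)/I(M) = [C(3,1)·p^2·(1−p)] / p^3 = 3·(1−p)/p = 100.0/47.0 = 2.1277
(1−p)/p = 2.1277/3 = 0.7092  ⇒  p = 1/(1 + 0.7092) = 0.5851
Gq-185: 58.5%, Gq-187: 41.5%.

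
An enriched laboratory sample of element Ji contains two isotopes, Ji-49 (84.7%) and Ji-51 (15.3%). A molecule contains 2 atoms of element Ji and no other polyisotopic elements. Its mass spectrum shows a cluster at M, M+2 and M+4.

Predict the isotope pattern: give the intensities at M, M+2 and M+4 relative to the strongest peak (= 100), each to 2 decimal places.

100.00 : 36.13 : 3.26

The 2 Ji atoms are independent, so intensities follow the terms of (0.847 + 0.153)^2.
P(M) = 0.847^2 = 0.717409
P(M+2) = 2 × 0.847^1 × 0.153^1 = 0.259182
P(M+4) = 0.153^2 = 0.023409
The M peak is largest (0.717409); scaling to 100 gives 100.00 : 36.13 : 3.26.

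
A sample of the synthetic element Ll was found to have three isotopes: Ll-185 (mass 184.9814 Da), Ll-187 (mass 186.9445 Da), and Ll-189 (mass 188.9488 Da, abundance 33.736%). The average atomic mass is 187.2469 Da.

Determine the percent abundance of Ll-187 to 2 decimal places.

47.22%

The remaining 66.264% is split between Ll-185 (fraction x) and Ll-187 (fraction 0.66264 − x).
Substituting: 184.9814x + 186.9445(0.66264 − x) = 123.503132832
(184.9814 − 186.9445)x = -0.373770648  ⇒  x = 0.19040, y = 0.47224
Ll-185: 19.04%, Ll-187: 47.22%.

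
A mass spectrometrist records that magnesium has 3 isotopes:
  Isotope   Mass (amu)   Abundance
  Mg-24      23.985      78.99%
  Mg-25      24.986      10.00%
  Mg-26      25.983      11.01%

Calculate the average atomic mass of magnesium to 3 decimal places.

The abundance-weighted mean is 0.7899 × 23.985 + 0.1000 × 24.986 + 0.1101 × 25.983
= 18.9458 + 2.4986 + 2.8607 = 24.3051 amu

24.305 amu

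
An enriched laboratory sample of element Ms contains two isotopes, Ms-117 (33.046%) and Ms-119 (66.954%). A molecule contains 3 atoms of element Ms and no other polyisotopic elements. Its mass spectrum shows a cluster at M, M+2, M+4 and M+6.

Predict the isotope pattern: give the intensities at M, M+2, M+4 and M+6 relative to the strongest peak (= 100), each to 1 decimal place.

8.1 : 49.4 : 100.0 : 67.5

The 3 Ms atoms are independent, so intensities follow the terms of (0.33046 + 0.66954)^3.
P(M) = 0.33046^3 = 0.036087
P(M+2) = 3 × 0.33046^2 × 0.66954^1 = 0.219349
P(M+4) = 3 × 0.33046^1 × 0.66954^2 = 0.444420
P(M+6) = 0.66954^3 = 0.300144
The M+4 peak is largest (0.444420); scaling to 100 gives 8.1 : 49.4 : 100.0 : 67.5.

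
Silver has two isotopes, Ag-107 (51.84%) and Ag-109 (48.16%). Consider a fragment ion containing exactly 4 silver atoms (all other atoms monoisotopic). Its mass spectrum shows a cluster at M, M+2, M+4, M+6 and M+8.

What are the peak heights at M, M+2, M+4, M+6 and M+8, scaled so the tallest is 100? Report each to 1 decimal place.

19.3 : 71.8 : 100.0 : 61.9 : 14.4

Expanding (0.5184 + 0.4816)^4:
P(M) = 0.5184^4 = 0.072220
P(M+2) = 4 × 0.5184^3 × 0.4816^1 = 0.268375
P(M+4) = 6 × 0.5184^2 × 0.4816^2 = 0.373985
P(M+6) = 4 × 0.5184^1 × 0.4816^3 = 0.231624
P(M+8) = 0.4816^4 = 0.053795
The M+4 peak is largest (0.373985); scaling to 100 gives 19.3 : 71.8 : 100.0 : 61.9 : 14.4.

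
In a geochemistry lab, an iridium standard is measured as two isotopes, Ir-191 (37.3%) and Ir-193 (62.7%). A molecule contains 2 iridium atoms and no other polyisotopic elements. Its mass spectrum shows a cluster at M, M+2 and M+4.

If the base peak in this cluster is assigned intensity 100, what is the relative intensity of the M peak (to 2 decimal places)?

29.74

Binomial terms of (0.373 + 0.627)^2: M 0.1391, M+2 0.4677, M+4 0.3931 → M+2 is the base peak.
P(M+2) = C(2,1) × 0.373^1 × 0.627^1 = 2 × 0.3730 × 0.6270 = 0.467742 (base)
P(M) = C(2,0) × 0.373^2 × 0.627^0 = 1 × 0.139129 × 1.0000 = 0.139129
Relative intensity = 0.139129 / 0.467742 × 100 = 29.74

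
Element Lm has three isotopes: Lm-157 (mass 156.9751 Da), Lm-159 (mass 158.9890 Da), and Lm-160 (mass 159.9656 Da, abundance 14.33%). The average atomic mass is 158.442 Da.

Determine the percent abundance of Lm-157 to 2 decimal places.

The remaining 85.67% is split between Lm-157 (fraction x) and Lm-159 (fraction 0.8567 − x).
Substituting: 156.9751x + 158.9890(0.8567 − x) = 135.51892952
(156.9751 − 158.9890)x = -0.68694678  ⇒  x = 0.34110, y = 0.51560
Lm-157: 34.11%, Lm-159: 51.56%.

34.11%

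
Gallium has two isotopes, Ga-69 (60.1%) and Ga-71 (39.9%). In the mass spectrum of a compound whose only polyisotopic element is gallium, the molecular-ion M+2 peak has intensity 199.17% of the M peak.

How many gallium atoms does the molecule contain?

3

With n Ga atoms, P(M+2)/P(M) = C(n,1)·p^(n−1)q / p^n = n·q/p = n · 0.399/0.601.
n = 1.9917 × 0.601/0.399 = 3.00 ≈ 3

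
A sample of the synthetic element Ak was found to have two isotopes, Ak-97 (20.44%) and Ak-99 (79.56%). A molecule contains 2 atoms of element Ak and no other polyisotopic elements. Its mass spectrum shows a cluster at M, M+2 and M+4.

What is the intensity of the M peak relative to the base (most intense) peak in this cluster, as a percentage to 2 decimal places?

Term probabilities: M 0.0418, M+2 0.3252, M+4 0.6330. Base peak = M+4.
P(M+4) = C(2,2) × 0.2044^0 × 0.7956^2 = 1 × 1.0000 × 0.63297936 = 0.632979 (base)
P(M) = C(2,0) × 0.2044^2 × 0.7956^0 = 1 × 0.04177936 × 1.0000 = 0.041779
Relative intensity = 0.041779 / 0.632979 × 100 = 6.60

6.60%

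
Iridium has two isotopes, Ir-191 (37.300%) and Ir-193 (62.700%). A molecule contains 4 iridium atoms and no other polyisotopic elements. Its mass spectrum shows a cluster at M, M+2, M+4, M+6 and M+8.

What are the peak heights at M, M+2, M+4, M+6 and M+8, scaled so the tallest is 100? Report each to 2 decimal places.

5.26 : 35.39 : 89.23 : 100.00 : 42.02

The 4 Ir atoms are independent, so intensities follow the terms of (0.37300 + 0.62700)^4.
P(M) = 0.37300^4 = 0.019357
P(M+2) = 4 × 0.37300^3 × 0.62700^1 = 0.130153
P(M+4) = 6 × 0.37300^2 × 0.62700^2 = 0.328174
P(M+6) = 4 × 0.37300^1 × 0.62700^3 = 0.367766
P(M+8) = 0.62700^4 = 0.154550
The M+6 peak is largest (0.367766); scaling to 100 gives 5.26 : 35.39 : 89.23 : 100.00 : 42.02.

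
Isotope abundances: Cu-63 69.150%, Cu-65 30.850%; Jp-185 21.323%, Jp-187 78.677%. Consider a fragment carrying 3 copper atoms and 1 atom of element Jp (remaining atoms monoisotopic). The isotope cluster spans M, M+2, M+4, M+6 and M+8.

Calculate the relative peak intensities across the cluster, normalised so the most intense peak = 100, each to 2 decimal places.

Copper pattern (n=3): 0.33065611 : 0.44254842 : 0.19743483 : 0.02936064
Element Jp pattern (n=1): 0.21323 : 0.78677
Convolve the two distributions (both contribute in 2-u steps):
  M: 0.33065611×0.21323 = 0.070506
  M+2: 0.33065611×0.78677 + 0.44254842×0.21323 = 0.354515
  M+4: 0.44254842×0.78677 + 0.19743483×0.21323 = 0.390283
  M+6: 0.19743483×0.78677 + 0.02936064×0.21323 = 0.161596
  M+8: 0.02936064×0.78677 = 0.023100
Scale to base peak (0.390283) = 100: 18.07 : 90.84 : 100.00 : 41.40 : 5.92

18.07 : 90.84 : 100.00 : 41.40 : 5.92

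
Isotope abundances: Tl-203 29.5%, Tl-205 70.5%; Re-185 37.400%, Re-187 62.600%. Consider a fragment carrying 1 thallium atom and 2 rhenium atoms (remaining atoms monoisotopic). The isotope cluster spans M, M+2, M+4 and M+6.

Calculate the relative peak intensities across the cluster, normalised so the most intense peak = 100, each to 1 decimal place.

9.3 : 53.1 : 100.0 : 62.0

Thallium pattern (n=1): 0.2950 : 0.7050
Rhenium pattern (n=2): 0.139876 : 0.468248 : 0.391876
Convolve the two distributions (both contribute in 2-u steps):
  M: 0.2950×0.139876 = 0.041263
  M+2: 0.2950×0.468248 + 0.7050×0.139876 = 0.236746
  M+4: 0.2950×0.391876 + 0.7050×0.468248 = 0.445718
  M+6: 0.7050×0.391876 = 0.276273
Scale to base peak (0.445718) = 100: 9.3 : 53.1 : 100.0 : 62.0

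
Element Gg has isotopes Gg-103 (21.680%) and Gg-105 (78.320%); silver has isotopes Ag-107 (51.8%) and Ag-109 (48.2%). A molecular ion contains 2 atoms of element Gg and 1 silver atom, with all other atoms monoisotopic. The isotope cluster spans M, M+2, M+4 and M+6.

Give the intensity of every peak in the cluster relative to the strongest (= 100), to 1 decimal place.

5.1 : 41.2 : 100.0 : 61.4

Element Gg pattern (n=2): 0.04700224 : 0.33959552 : 0.61340224
Silver pattern (n=1): 0.5180 : 0.4820
Convolve the two distributions (both contribute in 2-u steps):
  M: 0.04700224×0.5180 = 0.024347
  M+2: 0.04700224×0.4820 + 0.33959552×0.5180 = 0.198566
  M+4: 0.33959552×0.4820 + 0.61340224×0.5180 = 0.481427
  M+6: 0.61340224×0.4820 = 0.295660
Scale to base peak (0.481427) = 100: 5.1 : 41.2 : 100.0 : 61.4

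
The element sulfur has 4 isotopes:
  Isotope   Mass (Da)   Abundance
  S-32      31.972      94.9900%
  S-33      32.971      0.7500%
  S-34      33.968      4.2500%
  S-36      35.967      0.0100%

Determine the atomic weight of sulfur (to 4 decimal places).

32.0647 Da

Ar = Σ fᵢ·mᵢ = 0.949900 × 31.972 + 0.007500 × 32.971 + 0.042500 × 33.968 + 0.000100 × 35.967
= 30.37020 + 0.24728 + 1.44364 + 0.00360 = 32.06472 Da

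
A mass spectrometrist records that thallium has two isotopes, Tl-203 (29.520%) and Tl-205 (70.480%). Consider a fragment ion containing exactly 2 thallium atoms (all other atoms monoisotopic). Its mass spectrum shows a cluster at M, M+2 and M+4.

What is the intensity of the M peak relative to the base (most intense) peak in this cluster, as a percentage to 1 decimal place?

Term probabilities: M 0.0871, M+2 0.4161, M+4 0.4967. Base peak = M+4.
P(M+4) = C(2,2) × 0.29520^0 × 0.70480^2 = 1 × 1.0000 × 0.49674304 = 0.496743 (base)
P(M) = C(2,0) × 0.29520^2 × 0.70480^0 = 1 × 0.08714304 × 1.0000 = 0.087143
Relative intensity = 0.087143 / 0.496743 × 100 = 17.5

17.5%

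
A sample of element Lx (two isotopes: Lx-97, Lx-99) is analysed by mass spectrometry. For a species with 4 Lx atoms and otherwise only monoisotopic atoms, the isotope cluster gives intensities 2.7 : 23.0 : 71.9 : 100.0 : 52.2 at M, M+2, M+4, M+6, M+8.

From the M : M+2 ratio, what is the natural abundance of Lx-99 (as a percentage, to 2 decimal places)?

Write p for the Lx-97 fraction. I(M+2)/I(M) = [C(4,1)·p^3·(1−p)] / p^4 = 4·(1−p)/p = 23.0/2.7 = 8.5185
(1−p)/p = 8.5185/4 = 2.1296  ⇒  p = 1/(1 + 2.1296) = 0.3195
Lx-97: 31.95%, Lx-99: 68.05%.

68.05%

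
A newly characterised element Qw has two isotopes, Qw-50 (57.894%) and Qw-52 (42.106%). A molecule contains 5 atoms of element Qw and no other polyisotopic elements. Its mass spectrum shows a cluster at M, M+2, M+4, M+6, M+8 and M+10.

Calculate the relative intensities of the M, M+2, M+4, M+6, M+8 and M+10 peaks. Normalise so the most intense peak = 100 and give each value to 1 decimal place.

Each Qw atom is independently Qw-50 (p = 0.57894) or Qw-52 (q = 0.42106); the cluster is the binomial expansion (p + q)^5.
P(M) = 0.57894^5 = 0.065038
P(M+2) = 5 × 0.57894^4 × 0.42106^1 = 0.236509
P(M+4) = 10 × 0.57894^3 × 0.42106^2 = 0.344024
P(M+6) = 10 × 0.57894^2 × 0.42106^3 = 0.250207
P(M+8) = 5 × 0.57894^1 × 0.42106^4 = 0.090987
P(M+10) = 0.42106^5 = 0.013235
The M+4 peak is largest (0.344024); scaling to 100 gives 18.9 : 68.7 : 100.0 : 72.7 : 26.4 : 3.8.

18.9 : 68.7 : 100.0 : 72.7 : 26.4 : 3.8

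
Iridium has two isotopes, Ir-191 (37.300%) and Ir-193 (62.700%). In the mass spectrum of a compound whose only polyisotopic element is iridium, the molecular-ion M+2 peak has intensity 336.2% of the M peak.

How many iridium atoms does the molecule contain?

The M+2/M ratio from n Ir atoms is n · q/p = n · 0.62700/0.37300.
n = 3.362 × 0.37300/0.62700 = 2.00 ≈ 2

2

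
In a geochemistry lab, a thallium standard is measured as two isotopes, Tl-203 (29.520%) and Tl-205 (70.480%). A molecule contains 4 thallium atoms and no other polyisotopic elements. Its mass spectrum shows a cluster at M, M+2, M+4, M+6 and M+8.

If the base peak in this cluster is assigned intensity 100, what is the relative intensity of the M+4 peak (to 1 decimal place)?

Binomial terms of (0.29520 + 0.70480)^4: M 0.0076, M+2 0.0725, M+4 0.2597, M+6 0.4134, M+8 0.2468 → M+6 is the base peak.
P(M+6) = C(4,3) × 0.29520^1 × 0.70480^3 = 4 × 0.2952 × 0.35010449 = 0.413403 (base)
P(M+4) = C(4,2) × 0.29520^2 × 0.70480^2 = 6 × 0.08714304 × 0.49674304 = 0.259726
Relative intensity = 0.259726 / 0.413403 × 100 = 62.8

62.8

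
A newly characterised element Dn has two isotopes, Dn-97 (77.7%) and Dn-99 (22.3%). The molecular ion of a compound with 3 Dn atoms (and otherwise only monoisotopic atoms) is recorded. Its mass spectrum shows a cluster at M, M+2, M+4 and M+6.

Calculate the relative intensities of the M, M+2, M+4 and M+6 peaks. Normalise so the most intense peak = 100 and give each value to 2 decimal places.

Each Dn atom is independently Dn-97 (p = 0.777) or Dn-99 (q = 0.223); the cluster is the binomial expansion (p + q)^3.
P(M) = 0.777^3 = 0.469097
P(M+2) = 3 × 0.777^2 × 0.223^1 = 0.403895
P(M+4) = 3 × 0.777^1 × 0.223^2 = 0.115918
P(M+6) = 0.223^3 = 0.011090
The M peak is largest (0.469097); scaling to 100 gives 100.00 : 86.10 : 24.71 : 2.36.

100.00 : 86.10 : 24.71 : 2.36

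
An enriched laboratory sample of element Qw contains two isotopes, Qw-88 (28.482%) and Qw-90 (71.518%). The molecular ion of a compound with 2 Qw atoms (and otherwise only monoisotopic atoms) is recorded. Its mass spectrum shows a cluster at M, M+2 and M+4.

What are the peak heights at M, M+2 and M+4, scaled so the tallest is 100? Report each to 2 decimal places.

Expanding (0.28482 + 0.71518)^2:
P(M) = 0.28482^2 = 0.081122
P(M+2) = 2 × 0.28482^1 × 0.71518^1 = 0.407395
P(M+4) = 0.71518^2 = 0.511482
The M+4 peak is largest (0.511482); scaling to 100 gives 15.86 : 79.65 : 100.00.

15.86 : 79.65 : 100.00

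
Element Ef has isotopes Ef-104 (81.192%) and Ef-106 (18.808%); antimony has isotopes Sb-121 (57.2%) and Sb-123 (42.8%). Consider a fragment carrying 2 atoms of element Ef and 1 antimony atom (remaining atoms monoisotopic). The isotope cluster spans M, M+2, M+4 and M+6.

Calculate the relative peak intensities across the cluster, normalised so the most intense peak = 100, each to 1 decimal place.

Element Ef pattern (n=2): 0.65921409 : 0.30541183 : 0.03537409
Antimony pattern (n=1): 0.5720 : 0.4280
Convolve the two distributions (both contribute in 2-u steps):
  M: 0.65921409×0.5720 = 0.377070
  M+2: 0.65921409×0.4280 + 0.30541183×0.5720 = 0.456839
  M+4: 0.30541183×0.4280 + 0.03537409×0.5720 = 0.150950
  M+6: 0.03537409×0.4280 = 0.015140
Scale to base peak (0.456839) = 100: 82.5 : 100.0 : 33.0 : 3.3

82.5 : 100.0 : 33.0 : 3.3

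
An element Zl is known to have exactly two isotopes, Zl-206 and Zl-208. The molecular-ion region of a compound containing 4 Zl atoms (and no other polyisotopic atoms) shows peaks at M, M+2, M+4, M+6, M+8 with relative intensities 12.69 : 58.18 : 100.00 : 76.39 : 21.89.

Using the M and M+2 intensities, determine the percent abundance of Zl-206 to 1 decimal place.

46.6%

Let p = fractional abundance of Zl-206. I(M+2)/I(M) = [C(4,1)·p^3·(1−p)] / p^4 = 4·(1−p)/p = 58.18/12.69 = 4.5847
(1−p)/p = 4.5847/4 = 1.1462  ⇒  p = 1/(1 + 1.1462) = 0.4659
Zl-206: 46.6%, Zl-208: 53.4%.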